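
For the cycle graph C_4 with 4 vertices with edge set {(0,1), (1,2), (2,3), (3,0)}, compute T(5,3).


T(C_4; x,y) = x + x^2 + ... + x^(3) + y.
T(5,3) = 5^1 + 5^2 + 5^3 + 3
= 5 + 25 + 125 + 3
= 158.

158


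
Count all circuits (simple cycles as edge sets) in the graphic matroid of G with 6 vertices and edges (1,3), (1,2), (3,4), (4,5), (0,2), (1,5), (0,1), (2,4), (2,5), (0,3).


A circuit in a graphic matroid = edge set of a simple cycle.
G has 6 vertices and 10 edges.
Enumerating all minimal edge subsets forming cycles...
Total circuits found: 23.

23


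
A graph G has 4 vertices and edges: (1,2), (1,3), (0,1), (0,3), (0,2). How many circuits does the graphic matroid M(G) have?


A circuit in a graphic matroid = edge set of a simple cycle.
G has 4 vertices and 5 edges.
Enumerating all minimal edge subsets forming cycles...
Total circuits found: 3.

3


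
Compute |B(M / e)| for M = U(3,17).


Contracting e from U(3,17) gives U(2,16).
Bases of U(2,16) = C(16,2) = (16 * 15) / (1 * 2) = 120.

120


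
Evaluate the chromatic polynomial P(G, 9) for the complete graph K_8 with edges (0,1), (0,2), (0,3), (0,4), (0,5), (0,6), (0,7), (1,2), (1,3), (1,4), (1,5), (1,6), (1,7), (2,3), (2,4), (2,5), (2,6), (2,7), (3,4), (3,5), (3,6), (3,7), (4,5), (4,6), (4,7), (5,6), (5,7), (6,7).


P(K_8, k) = k(k-1)(k-2)...(k-7).
P(9) = (9) * (8) * (7) * (6) * (5) * (4) * (3) * (2) = 362880.

362880


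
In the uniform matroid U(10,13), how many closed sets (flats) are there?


Flats of U(10,13): every subset of size < 10 is a flat, plus E itself.
Count = (13 choose 0) + (13 choose 1) + (13 choose 2) + (13 choose 3) + (13 choose 4) + (13 choose 5) + (13 choose 6) + (13 choose 7) + (13 choose 8) + (13 choose 9) + 1
     = 1 + 13 + 78 + 286 + 715 + 1287 + 1716 + 1716 + 1287 + 715 + 1
     = 7815.

7815


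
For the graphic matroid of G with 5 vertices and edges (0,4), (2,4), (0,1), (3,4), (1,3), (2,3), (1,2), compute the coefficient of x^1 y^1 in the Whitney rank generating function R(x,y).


R(x,y) = sum over A in 2^E of x^(r(E)-r(A)) * y^(|A|-r(A)).
G has 5 vertices, 7 edges. r(E) = 4.
Enumerate all 2^7 = 128 subsets.
Count subsets with r(E)-r(A)=1 and |A|-r(A)=1: 11.

11


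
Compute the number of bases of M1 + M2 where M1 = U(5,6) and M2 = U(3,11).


Bases of a direct sum M1 + M2: |B| = |B(M1)| * |B(M2)|.
|B(U(5,6))| = C(6,5) = 6.
|B(U(3,11))| = C(11,3) = 165.
Total bases = 6 * 165 = 990.

990


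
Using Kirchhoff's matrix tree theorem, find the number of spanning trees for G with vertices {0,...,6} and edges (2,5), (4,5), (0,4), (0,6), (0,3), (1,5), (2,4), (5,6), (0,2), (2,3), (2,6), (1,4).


By Kirchhoff's matrix tree theorem, the number of spanning trees equals
the determinant of any cofactor of the Laplacian matrix L.
G has 7 vertices and 12 edges.
Computing the (6 x 6) cofactor determinant gives 281.

281


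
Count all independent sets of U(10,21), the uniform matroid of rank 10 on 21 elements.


Independent sets of U(10,21) are all subsets of size <= 10.
Count = C(21,0) + C(21,1) + C(21,2) + C(21,3) + C(21,4) + C(21,5) + C(21,6) + C(21,7) + C(21,8) + C(21,9) + C(21,10)
     = 1 + 21 + 210 + 1330 + 5985 + 20349 + 54264 + 116280 + 203490 + 293930 + 352716
     = 1048576.

1048576


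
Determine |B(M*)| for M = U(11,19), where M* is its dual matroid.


The dual of U(r,n) is U(n-r, n) = U(8,19).
Bases of U(8,19) are all (8)-element subsets.
|B(M*)| = C(19,8) = 75582.

75582


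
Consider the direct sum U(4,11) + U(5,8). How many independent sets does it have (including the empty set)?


For a direct sum, |I(M1+M2)| = |I(M1)| * |I(M2)|.
|I(U(4,11))| = sum C(11,k) for k=0..4 = 562.
|I(U(5,8))| = sum C(8,k) for k=0..5 = 219.
Total = 562 * 219 = 123078.

123078


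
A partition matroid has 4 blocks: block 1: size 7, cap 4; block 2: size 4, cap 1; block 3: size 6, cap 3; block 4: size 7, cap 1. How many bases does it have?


A basis picks exactly ci elements from block i.
Number of bases = product of C(|Si|, ci).
= C(7,4) * C(4,1) * C(6,3) * C(7,1)
= 35 * 4 * 20 * 7
= 19600.

19600


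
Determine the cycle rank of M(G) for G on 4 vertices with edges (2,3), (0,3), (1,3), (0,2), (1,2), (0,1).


Cycle rank (nullity) = |E| - r(M) = |E| - (|V| - c).
|E| = 6, |V| = 4, c = 1.
Nullity = 6 - (4 - 1) = 6 - 3 = 3.

3


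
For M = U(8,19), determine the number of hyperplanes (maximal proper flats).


Hyperplanes of U(8,19) are flats of rank 7.
In a uniform matroid, these are exactly the (7)-element subsets.
Count = C(19,7) = 50388.

50388


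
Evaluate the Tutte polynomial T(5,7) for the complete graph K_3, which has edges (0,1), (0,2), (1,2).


T(K_3; x,y) = x^2 + x + y.
T(5,7) = 25 + 5 + 7 = 37.

37


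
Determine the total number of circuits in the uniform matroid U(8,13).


In U(8,13), circuits are the (9)-element subsets.
Any set of 9 elements is dependent, and removing any one element gives
an independent set of size 8, so it is a minimal dependent set.
Number of circuits = C(13,9) = 715.

715


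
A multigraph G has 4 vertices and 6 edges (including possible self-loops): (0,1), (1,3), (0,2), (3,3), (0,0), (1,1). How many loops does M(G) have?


In a graphic matroid, a loop is a self-loop edge (u,u) with rank 0.
Examining all 6 edges for self-loops...
Self-loops found: (3,3), (0,0), (1,1)
Number of loops = 3.

3


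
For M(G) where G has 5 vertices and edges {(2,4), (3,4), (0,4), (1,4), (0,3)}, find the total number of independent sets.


An independent set in a graphic matroid is an acyclic edge subset.
G has 5 vertices and 5 edges.
Enumerate all 2^5 = 32 subsets, checking for acyclicity.
Total independent sets = 28.

28


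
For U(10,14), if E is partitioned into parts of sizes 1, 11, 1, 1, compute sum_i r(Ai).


r(Ai) = min(|Ai|, 10) for each part.
Sum = min(1,10) + min(11,10) + min(1,10) + min(1,10)
    = 1 + 10 + 1 + 1
    = 13.

13


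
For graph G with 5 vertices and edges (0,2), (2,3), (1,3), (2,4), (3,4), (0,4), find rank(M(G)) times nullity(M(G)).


r(M) = |V| - c = 5 - 1 = 4.
nullity = |E| - r(M) = 6 - 4 = 2.
Product = 4 * 2 = 8.

8


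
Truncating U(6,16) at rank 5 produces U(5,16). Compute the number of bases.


Truncating U(6,16) to rank 5 gives U(5,16).
Bases of U(5,16) are all 5-element subsets of 16 elements.
Number of bases = (16 choose 5) = 4368.

4368


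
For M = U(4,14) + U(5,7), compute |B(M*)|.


(M1+M2)* = M1* + M2*.
M1* = U(10,14), bases: C(14,10) = 1001.
M2* = U(2,7), bases: C(7,2) = 21.
|B(M*)| = 1001 * 21 = 21021.

21021


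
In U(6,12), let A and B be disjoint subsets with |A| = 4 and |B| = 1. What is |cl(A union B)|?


|A union B| = 4 + 1 = 5 (disjoint).
In U(6,12), cl(S) = S if |S| < 6, else cl(S) = E.
Since 5 < 6, cl(A union B) = A union B.
|cl(A union B)| = 5.

5


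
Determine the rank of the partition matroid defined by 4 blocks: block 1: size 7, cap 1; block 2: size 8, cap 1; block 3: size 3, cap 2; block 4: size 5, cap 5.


Rank of a partition matroid = sum of min(|Si|, ci) for each block.
= min(7,1) + min(8,1) + min(3,2) + min(5,5)
= 1 + 1 + 2 + 5
= 9.

9


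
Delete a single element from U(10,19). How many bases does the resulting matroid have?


Deleting e from U(10,19) gives U(10,18) since n > r.
Bases of U(10,18) = (18 choose 10) = 43758.

43758


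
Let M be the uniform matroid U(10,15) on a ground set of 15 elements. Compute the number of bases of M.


Bases of U(10,15) are all 10-element subsets of the 15-element ground set.
Number of bases = C(15,10).
C(15,10) = 3003.

3003


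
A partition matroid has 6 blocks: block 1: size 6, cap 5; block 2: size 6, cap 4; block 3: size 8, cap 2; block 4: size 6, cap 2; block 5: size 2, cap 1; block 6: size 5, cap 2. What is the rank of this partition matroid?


Rank of a partition matroid = sum of min(|Si|, ci) for each block.
= min(6,5) + min(6,4) + min(8,2) + min(6,2) + min(2,1) + min(5,2)
= 5 + 4 + 2 + 2 + 1 + 2
= 16.

16


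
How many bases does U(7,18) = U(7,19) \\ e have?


Deleting e from U(7,19) gives U(7,18) since n > r.
Bases of U(7,18) = C(18,7) = 31824.

31824


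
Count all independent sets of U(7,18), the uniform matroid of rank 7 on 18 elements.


Independent sets of U(7,18) are all subsets of size <= 7.
Count = C(18,0) + C(18,1) + C(18,2) + C(18,3) + C(18,4) + C(18,5) + C(18,6) + C(18,7)
     = 1 + 18 + 153 + 816 + 3060 + 8568 + 18564 + 31824
     = 63004.

63004


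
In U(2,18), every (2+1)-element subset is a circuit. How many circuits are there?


In U(2,18), circuits are the (3)-element subsets.
Any set of 3 elements is dependent, and removing any one element gives
an independent set of size 2, so it is a minimal dependent set.
Number of circuits = (18 choose 3) = 816.

816


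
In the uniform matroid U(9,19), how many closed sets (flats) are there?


Flats of U(9,19): every subset of size < 9 is a flat, plus E itself.
Count = (19 choose 0) + (19 choose 1) + (19 choose 2) + (19 choose 3) + (19 choose 4) + (19 choose 5) + (19 choose 6) + (19 choose 7) + (19 choose 8) + 1
     = 1 + 19 + 171 + 969 + 3876 + 11628 + 27132 + 50388 + 75582 + 1
     = 169767.

169767


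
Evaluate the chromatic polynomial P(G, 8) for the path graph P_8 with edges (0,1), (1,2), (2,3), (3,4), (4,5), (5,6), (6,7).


P(P_8, k) = k * (k-1)^(7).
P(8) = 8 * 7^7 = 8 * 823543 = 6588344.

6588344


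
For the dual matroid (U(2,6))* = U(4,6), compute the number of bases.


The dual of U(r,n) is U(n-r, n) = U(4,6).
Bases of U(4,6) are all (4)-element subsets.
|B(M*)| = C(6,4) = 6! / (4! * 2!) = 15.

15


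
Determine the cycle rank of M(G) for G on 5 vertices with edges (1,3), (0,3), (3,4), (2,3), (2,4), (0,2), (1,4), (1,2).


Cycle rank (nullity) = |E| - r(M) = |E| - (|V| - c).
|E| = 8, |V| = 5, c = 1.
Nullity = 8 - (5 - 1) = 8 - 4 = 4.

4


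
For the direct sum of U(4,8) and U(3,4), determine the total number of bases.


Bases of a direct sum M1 + M2: |B| = |B(M1)| * |B(M2)|.
|B(U(4,8))| = C(8,4) = 70.
|B(U(3,4))| = C(4,3) = 4.
Total bases = 70 * 4 = 280.

280


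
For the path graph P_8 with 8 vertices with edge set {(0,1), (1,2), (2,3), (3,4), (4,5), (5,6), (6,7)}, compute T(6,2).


A path on 8 vertices is a tree with 7 edges.
T(x,y) = x^(7) for any tree.
T(6,2) = 6^7 = 279936.

279936


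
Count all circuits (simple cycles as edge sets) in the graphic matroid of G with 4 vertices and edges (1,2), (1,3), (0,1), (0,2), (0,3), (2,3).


A circuit in a graphic matroid = edge set of a simple cycle.
G has 4 vertices and 6 edges.
Enumerating all minimal edge subsets forming cycles...
Total circuits found: 7.

7


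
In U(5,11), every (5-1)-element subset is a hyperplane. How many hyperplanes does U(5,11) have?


Hyperplanes of U(5,11) are flats of rank 4.
In a uniform matroid, these are exactly the (4)-element subsets.
Count = C(11,4) = (11 * 10 * 9 * 8) / (1 * 2 * 3 * 4) = 330.

330


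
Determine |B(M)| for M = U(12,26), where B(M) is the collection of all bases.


Bases of U(12,26) are all 12-element subsets of the 26-element ground set.
Number of bases = C(26,12).
C(26,12) = 26! / (12! * 14!) = 9657700.

9657700


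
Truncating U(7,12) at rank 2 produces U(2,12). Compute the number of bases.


Truncating U(7,12) to rank 2 gives U(2,12).
Bases of U(2,12) are all 2-element subsets of 12 elements.
Number of bases = (12 choose 2) = 66.

66


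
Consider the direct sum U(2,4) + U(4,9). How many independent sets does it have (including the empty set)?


For a direct sum, |I(M1+M2)| = |I(M1)| * |I(M2)|.
|I(U(2,4))| = sum C(4,k) for k=0..2 = 11.
|I(U(4,9))| = sum C(9,k) for k=0..4 = 256.
Total = 11 * 256 = 2816.

2816


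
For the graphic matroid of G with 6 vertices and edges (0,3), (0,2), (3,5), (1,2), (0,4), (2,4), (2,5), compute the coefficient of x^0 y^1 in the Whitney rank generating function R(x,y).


R(x,y) = sum over A in 2^E of x^(r(E)-r(A)) * y^(|A|-r(A)).
G has 6 vertices, 7 edges. r(E) = 5.
Enumerate all 2^7 = 128 subsets.
Count subsets with r(E)-r(A)=0 and |A|-r(A)=1: 6.

6


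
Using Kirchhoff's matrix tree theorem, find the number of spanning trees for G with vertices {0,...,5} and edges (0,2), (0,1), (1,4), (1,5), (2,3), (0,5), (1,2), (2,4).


By Kirchhoff's matrix tree theorem, the number of spanning trees equals
the determinant of any cofactor of the Laplacian matrix L.
G has 6 vertices and 8 edges.
Computing the (5 x 5) cofactor determinant gives 21.

21


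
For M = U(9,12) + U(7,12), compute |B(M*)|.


(M1+M2)* = M1* + M2*.
M1* = U(3,12), bases: C(12,3) = 220.
M2* = U(5,12), bases: C(12,5) = 792.
|B(M*)| = 220 * 792 = 174240.

174240


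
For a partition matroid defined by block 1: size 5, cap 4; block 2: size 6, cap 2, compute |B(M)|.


A basis picks exactly ci elements from block i.
Number of bases = product of C(|Si|, ci).
= C(5,4) * C(6,2)
= 5 * 15
= 75.

75


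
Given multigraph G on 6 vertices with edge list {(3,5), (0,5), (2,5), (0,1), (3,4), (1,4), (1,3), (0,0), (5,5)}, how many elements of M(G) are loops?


In a graphic matroid, a loop is a self-loop edge (u,u) with rank 0.
Examining all 9 edges for self-loops...
Self-loops found: (0,0), (5,5)
Number of loops = 2.

2


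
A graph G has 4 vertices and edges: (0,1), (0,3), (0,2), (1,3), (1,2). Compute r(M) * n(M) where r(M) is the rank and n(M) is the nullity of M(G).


r(M) = |V| - c = 4 - 1 = 3.
nullity = |E| - r(M) = 5 - 3 = 2.
Product = 3 * 2 = 6.

6


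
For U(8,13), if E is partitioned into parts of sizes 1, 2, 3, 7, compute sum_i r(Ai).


r(Ai) = min(|Ai|, 8) for each part.
Sum = min(1,8) + min(2,8) + min(3,8) + min(7,8)
    = 1 + 2 + 3 + 7
    = 13.

13


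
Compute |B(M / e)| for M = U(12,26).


Contracting e from U(12,26) gives U(11,25).
Bases of U(11,25) = C(25,11) = 25! / (11! * 14!) = 4457400.

4457400


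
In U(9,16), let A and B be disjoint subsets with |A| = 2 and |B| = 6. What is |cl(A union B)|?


|A union B| = 2 + 6 = 8 (disjoint).
In U(9,16), cl(S) = S if |S| < 9, else cl(S) = E.
Since 8 < 9, cl(A union B) = A union B.
|cl(A union B)| = 8.

8


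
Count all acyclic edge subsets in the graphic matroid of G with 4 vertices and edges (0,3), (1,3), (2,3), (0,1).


An independent set in a graphic matroid is an acyclic edge subset.
G has 4 vertices and 4 edges.
Enumerate all 2^4 = 16 subsets, checking for acyclicity.
Total independent sets = 14.

14


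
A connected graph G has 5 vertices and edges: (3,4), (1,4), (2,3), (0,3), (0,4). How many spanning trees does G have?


By Kirchhoff's matrix tree theorem, the number of spanning trees equals
the determinant of any cofactor of the Laplacian matrix L.
G has 5 vertices and 5 edges.
Computing the (4 x 4) cofactor determinant gives 3.

3


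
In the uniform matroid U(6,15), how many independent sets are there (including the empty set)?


Independent sets of U(6,15) are all subsets of size <= 6.
Count = (15 choose 0) + (15 choose 1) + (15 choose 2) + (15 choose 3) + (15 choose 4) + (15 choose 5) + (15 choose 6)
     = 1 + 15 + 105 + 455 + 1365 + 3003 + 5005
     = 9949.

9949


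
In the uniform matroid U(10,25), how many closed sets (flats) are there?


Flats of U(10,25): every subset of size < 10 is a flat, plus E itself.
Count = C(25,0) + C(25,1) + C(25,2) + C(25,3) + C(25,4) + C(25,5) + C(25,6) + C(25,7) + C(25,8) + C(25,9) + 1
     = 1 + 25 + 300 + 2300 + 12650 + 53130 + 177100 + 480700 + 1081575 + 2042975 + 1
     = 3850757.

3850757


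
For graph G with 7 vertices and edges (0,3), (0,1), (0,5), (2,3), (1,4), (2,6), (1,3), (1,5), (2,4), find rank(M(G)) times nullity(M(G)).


r(M) = |V| - c = 7 - 1 = 6.
nullity = |E| - r(M) = 9 - 6 = 3.
Product = 6 * 3 = 18.

18


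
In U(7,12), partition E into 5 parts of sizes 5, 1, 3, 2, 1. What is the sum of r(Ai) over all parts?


r(Ai) = min(|Ai|, 7) for each part.
Sum = min(5,7) + min(1,7) + min(3,7) + min(2,7) + min(1,7)
    = 5 + 1 + 3 + 2 + 1
    = 12.

12


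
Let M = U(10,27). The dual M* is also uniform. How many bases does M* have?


The dual of U(r,n) is U(n-r, n) = U(17,27).
Bases of U(17,27) are all (17)-element subsets.
|B(M*)| = C(27,17) = 27! / (17! * 10!) = 8436285.

8436285


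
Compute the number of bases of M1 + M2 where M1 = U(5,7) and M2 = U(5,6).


Bases of a direct sum M1 + M2: |B| = |B(M1)| * |B(M2)|.
|B(U(5,7))| = C(7,5) = 21.
|B(U(5,6))| = C(6,5) = 6.
Total bases = 21 * 6 = 126.

126


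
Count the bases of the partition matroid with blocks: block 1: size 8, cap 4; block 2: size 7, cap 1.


A basis picks exactly ci elements from block i.
Number of bases = product of C(|Si|, ci).
= C(8,4) * C(7,1)
= 70 * 7
= 490.

490


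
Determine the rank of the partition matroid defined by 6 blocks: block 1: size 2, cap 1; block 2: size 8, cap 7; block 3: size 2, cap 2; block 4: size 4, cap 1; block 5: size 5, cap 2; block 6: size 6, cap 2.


Rank of a partition matroid = sum of min(|Si|, ci) for each block.
= min(2,1) + min(8,7) + min(2,2) + min(4,1) + min(5,2) + min(6,2)
= 1 + 7 + 2 + 1 + 2 + 2
= 15.

15


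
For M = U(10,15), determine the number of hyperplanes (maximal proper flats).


Hyperplanes of U(10,15) are flats of rank 9.
In a uniform matroid, these are exactly the (9)-element subsets.
Count = (15 choose 9) = 5005.

5005


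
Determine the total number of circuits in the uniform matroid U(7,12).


In U(7,12), circuits are the (8)-element subsets.
Any set of 8 elements is dependent, and removing any one element gives
an independent set of size 7, so it is a minimal dependent set.
Number of circuits = C(12,8) = 495.

495


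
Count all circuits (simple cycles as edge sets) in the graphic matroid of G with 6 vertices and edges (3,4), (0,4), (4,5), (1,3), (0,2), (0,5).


A circuit in a graphic matroid = edge set of a simple cycle.
G has 6 vertices and 6 edges.
Enumerating all minimal edge subsets forming cycles...
Total circuits found: 1.

1


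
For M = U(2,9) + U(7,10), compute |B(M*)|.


(M1+M2)* = M1* + M2*.
M1* = U(7,9), bases: C(9,7) = 36.
M2* = U(3,10), bases: C(10,3) = 120.
|B(M*)| = 36 * 120 = 4320.

4320


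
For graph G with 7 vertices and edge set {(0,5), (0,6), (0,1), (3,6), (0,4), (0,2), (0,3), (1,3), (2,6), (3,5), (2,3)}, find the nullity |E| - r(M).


Cycle rank (nullity) = |E| - r(M) = |E| - (|V| - c).
|E| = 11, |V| = 7, c = 1.
Nullity = 11 - (7 - 1) = 11 - 6 = 5.

5


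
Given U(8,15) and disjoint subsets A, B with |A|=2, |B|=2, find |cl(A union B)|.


|A union B| = 2 + 2 = 4 (disjoint).
In U(8,15), cl(S) = S if |S| < 8, else cl(S) = E.
Since 4 < 8, cl(A union B) = A union B.
|cl(A union B)| = 4.

4


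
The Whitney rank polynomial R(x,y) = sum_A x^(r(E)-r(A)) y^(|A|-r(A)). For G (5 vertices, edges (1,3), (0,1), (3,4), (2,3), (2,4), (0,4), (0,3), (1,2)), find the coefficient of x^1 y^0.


R(x,y) = sum over A in 2^E of x^(r(E)-r(A)) * y^(|A|-r(A)).
G has 5 vertices, 8 edges. r(E) = 4.
Enumerate all 2^8 = 256 subsets.
Count subsets with r(E)-r(A)=1 and |A|-r(A)=0: 52.

52


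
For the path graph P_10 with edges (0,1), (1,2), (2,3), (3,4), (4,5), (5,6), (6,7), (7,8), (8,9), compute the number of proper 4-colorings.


P(P_10, k) = k * (k-1)^(9).
P(4) = 4 * 3^9 = 4 * 19683 = 78732.

78732


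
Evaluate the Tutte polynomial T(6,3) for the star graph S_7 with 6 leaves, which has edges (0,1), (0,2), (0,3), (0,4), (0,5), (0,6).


A star on 7 vertices is a tree with 6 edges.
T(x,y) = x^(6) for any tree.
T(6,3) = 6^6 = 46656.

46656


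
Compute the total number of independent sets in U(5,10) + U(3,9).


For a direct sum, |I(M1+M2)| = |I(M1)| * |I(M2)|.
|I(U(5,10))| = sum C(10,k) for k=0..5 = 638.
|I(U(3,9))| = sum C(9,k) for k=0..3 = 130.
Total = 638 * 130 = 82940.

82940


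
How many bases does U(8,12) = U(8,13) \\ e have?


Deleting e from U(8,13) gives U(8,12) since n > r.
Bases of U(8,12) = (12 choose 8) = 495.

495


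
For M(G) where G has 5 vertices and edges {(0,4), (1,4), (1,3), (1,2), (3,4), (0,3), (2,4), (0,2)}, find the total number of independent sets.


An independent set in a graphic matroid is an acyclic edge subset.
G has 5 vertices and 8 edges.
Enumerate all 2^8 = 256 subsets, checking for acyclicity.
Total independent sets = 134.

134


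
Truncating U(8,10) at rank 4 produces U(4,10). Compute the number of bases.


Truncating U(8,10) to rank 4 gives U(4,10).
Bases of U(4,10) are all 4-element subsets of 10 elements.
Number of bases = C(10,4) = 10! / (4! * 6!) = 210.

210


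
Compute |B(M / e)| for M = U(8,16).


Contracting e from U(8,16) gives U(7,15).
Bases of U(7,15) = (15 choose 7) = 6435.

6435


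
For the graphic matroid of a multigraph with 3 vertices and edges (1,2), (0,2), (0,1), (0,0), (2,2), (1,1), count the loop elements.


In a graphic matroid, a loop is a self-loop edge (u,u) with rank 0.
Examining all 6 edges for self-loops...
Self-loops found: (0,0), (2,2), (1,1)
Number of loops = 3.

3


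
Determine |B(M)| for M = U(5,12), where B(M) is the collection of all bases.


Bases of U(5,12) are all 5-element subsets of the 12-element ground set.
Number of bases = C(12,5).
C(12,5) = 792.

792


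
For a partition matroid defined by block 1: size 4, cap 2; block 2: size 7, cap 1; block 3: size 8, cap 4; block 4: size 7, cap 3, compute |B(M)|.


A basis picks exactly ci elements from block i.
Number of bases = product of C(|Si|, ci).
= C(4,2) * C(7,1) * C(8,4) * C(7,3)
= 6 * 7 * 70 * 35
= 102900.

102900


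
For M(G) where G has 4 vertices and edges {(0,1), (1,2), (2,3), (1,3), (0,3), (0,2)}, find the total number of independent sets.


An independent set in a graphic matroid is an acyclic edge subset.
G has 4 vertices and 6 edges.
Enumerate all 2^6 = 64 subsets, checking for acyclicity.
Total independent sets = 38.

38


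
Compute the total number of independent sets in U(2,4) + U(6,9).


For a direct sum, |I(M1+M2)| = |I(M1)| * |I(M2)|.
|I(U(2,4))| = sum C(4,k) for k=0..2 = 11.
|I(U(6,9))| = sum C(9,k) for k=0..6 = 466.
Total = 11 * 466 = 5126.

5126


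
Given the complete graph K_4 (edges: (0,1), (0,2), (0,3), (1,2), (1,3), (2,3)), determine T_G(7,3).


T(K_4; x,y) = x^3 + 3x^2 + 4xy + 2x + y^3 + 3y^2 + 2y.
Substituting x=7, y=3:
= 343 + 147 + 84 + 14 + 27 + 27 + 6
= 648.

648


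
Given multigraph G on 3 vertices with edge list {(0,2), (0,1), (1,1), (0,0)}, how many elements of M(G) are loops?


In a graphic matroid, a loop is a self-loop edge (u,u) with rank 0.
Examining all 4 edges for self-loops...
Self-loops found: (1,1), (0,0)
Number of loops = 2.

2


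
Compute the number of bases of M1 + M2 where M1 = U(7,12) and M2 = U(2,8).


Bases of a direct sum M1 + M2: |B| = |B(M1)| * |B(M2)|.
|B(U(7,12))| = C(12,7) = 792.
|B(U(2,8))| = C(8,2) = 28.
Total bases = 792 * 28 = 22176.

22176


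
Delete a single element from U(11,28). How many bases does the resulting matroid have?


Deleting e from U(11,28) gives U(11,27) since n > r.
Bases of U(11,27) = C(27,11) = 27! / (11! * 16!) = 13037895.

13037895


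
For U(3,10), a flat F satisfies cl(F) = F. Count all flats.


Flats of U(3,10): every subset of size < 3 is a flat, plus E itself.
Count = (10 choose 0) + (10 choose 1) + (10 choose 2) + 1
     = 1 + 10 + 45 + 1
     = 57.

57


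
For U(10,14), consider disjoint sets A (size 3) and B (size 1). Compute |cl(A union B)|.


|A union B| = 3 + 1 = 4 (disjoint).
In U(10,14), cl(S) = S if |S| < 10, else cl(S) = E.
Since 4 < 10, cl(A union B) = A union B.
|cl(A union B)| = 4.

4


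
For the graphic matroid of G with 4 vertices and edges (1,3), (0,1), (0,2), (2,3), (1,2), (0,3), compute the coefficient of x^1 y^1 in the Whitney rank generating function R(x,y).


R(x,y) = sum over A in 2^E of x^(r(E)-r(A)) * y^(|A|-r(A)).
G has 4 vertices, 6 edges. r(E) = 3.
Enumerate all 2^6 = 64 subsets.
Count subsets with r(E)-r(A)=1 and |A|-r(A)=1: 4.

4


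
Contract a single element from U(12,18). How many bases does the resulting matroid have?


Contracting e from U(12,18) gives U(11,17).
Bases of U(11,17) = C(17,11) = 17! / (11! * 6!) = 12376.

12376


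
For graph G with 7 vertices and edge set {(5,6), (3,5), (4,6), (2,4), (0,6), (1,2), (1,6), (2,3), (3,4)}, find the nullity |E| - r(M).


Cycle rank (nullity) = |E| - r(M) = |E| - (|V| - c).
|E| = 9, |V| = 7, c = 1.
Nullity = 9 - (7 - 1) = 9 - 6 = 3.

3


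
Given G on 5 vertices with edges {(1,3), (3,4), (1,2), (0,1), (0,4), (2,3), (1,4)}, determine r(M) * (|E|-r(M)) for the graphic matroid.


r(M) = |V| - c = 5 - 1 = 4.
nullity = |E| - r(M) = 7 - 4 = 3.
Product = 4 * 3 = 12.

12


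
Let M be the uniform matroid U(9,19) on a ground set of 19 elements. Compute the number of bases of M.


Bases of U(9,19) are all 9-element subsets of the 19-element ground set.
Number of bases = C(19,9).
C(19,9) = 92378.

92378


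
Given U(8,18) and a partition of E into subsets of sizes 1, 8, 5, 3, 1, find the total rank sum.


r(Ai) = min(|Ai|, 8) for each part.
Sum = min(1,8) + min(8,8) + min(5,8) + min(3,8) + min(1,8)
    = 1 + 8 + 5 + 3 + 1
    = 18.

18


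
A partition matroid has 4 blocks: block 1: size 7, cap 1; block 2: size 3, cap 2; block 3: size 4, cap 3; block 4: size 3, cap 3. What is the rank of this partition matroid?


Rank of a partition matroid = sum of min(|Si|, ci) for each block.
= min(7,1) + min(3,2) + min(4,3) + min(3,3)
= 1 + 2 + 3 + 3
= 9.

9


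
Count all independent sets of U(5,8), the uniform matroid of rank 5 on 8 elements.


Independent sets of U(5,8) are all subsets of size <= 5.
Count = C(8,0) + C(8,1) + C(8,2) + C(8,3) + C(8,4) + C(8,5)
     = 1 + 8 + 28 + 56 + 70 + 56
     = 219.

219


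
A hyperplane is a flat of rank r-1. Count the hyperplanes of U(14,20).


Hyperplanes of U(14,20) are flats of rank 13.
In a uniform matroid, these are exactly the (13)-element subsets.
Count = C(20,13) = 77520.

77520


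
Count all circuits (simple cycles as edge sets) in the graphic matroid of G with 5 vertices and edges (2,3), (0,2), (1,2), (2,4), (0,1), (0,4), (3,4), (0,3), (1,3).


A circuit in a graphic matroid = edge set of a simple cycle.
G has 5 vertices and 9 edges.
Enumerating all minimal edge subsets forming cycles...
Total circuits found: 22.

22


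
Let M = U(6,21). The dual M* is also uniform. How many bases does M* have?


The dual of U(r,n) is U(n-r, n) = U(15,21).
Bases of U(15,21) are all (15)-element subsets.
|B(M*)| = C(21,15) = 54264.

54264


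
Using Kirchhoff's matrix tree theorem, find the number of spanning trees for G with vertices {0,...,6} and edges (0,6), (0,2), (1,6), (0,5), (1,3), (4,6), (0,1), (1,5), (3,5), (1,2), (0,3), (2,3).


By Kirchhoff's matrix tree theorem, the number of spanning trees equals
the determinant of any cofactor of the Laplacian matrix L.
G has 7 vertices and 12 edges.
Computing the (6 x 6) cofactor determinant gives 180.

180


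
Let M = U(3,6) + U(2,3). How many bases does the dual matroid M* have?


(M1+M2)* = M1* + M2*.
M1* = U(3,6), bases: C(6,3) = 20.
M2* = U(1,3), bases: C(3,1) = 3.
|B(M*)| = 20 * 3 = 60.

60


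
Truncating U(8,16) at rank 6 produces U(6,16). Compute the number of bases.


Truncating U(8,16) to rank 6 gives U(6,16).
Bases of U(6,16) are all 6-element subsets of 16 elements.
Number of bases = C(16,6) = 16! / (6! * 10!) = 8008.

8008


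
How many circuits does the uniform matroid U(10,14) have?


In U(10,14), circuits are the (11)-element subsets.
Any set of 11 elements is dependent, and removing any one element gives
an independent set of size 10, so it is a minimal dependent set.
Number of circuits = (14 choose 11) = 364.

364


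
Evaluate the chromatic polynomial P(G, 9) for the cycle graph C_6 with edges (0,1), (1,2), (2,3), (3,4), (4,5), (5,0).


P(C_6, k) = (k-1)^6 + (-1)^6*(k-1).
P(9) = (8)^6 + 8
= 262144 + 8 = 262152.

262152


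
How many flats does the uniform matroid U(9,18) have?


Flats of U(9,18): every subset of size < 9 is a flat, plus E itself.
Count = C(18,0) + C(18,1) + C(18,2) + C(18,3) + C(18,4) + C(18,5) + C(18,6) + C(18,7) + C(18,8) + 1
     = 1 + 18 + 153 + 816 + 3060 + 8568 + 18564 + 31824 + 43758 + 1
     = 106763.

106763


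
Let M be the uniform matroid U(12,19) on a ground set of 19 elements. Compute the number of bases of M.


Bases of U(12,19) are all 12-element subsets of the 19-element ground set.
Number of bases = C(19,12).
C(19,12) = 19! / (12! * 7!) = 50388.

50388


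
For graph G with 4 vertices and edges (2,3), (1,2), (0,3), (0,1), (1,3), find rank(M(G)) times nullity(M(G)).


r(M) = |V| - c = 4 - 1 = 3.
nullity = |E| - r(M) = 5 - 3 = 2.
Product = 3 * 2 = 6.

6


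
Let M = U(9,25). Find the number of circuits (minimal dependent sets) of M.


In U(9,25), circuits are the (10)-element subsets.
Any set of 10 elements is dependent, and removing any one element gives
an independent set of size 9, so it is a minimal dependent set.
Number of circuits = (25 choose 10) = 3268760.

3268760


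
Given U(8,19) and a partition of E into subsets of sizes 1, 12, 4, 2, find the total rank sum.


r(Ai) = min(|Ai|, 8) for each part.
Sum = min(1,8) + min(12,8) + min(4,8) + min(2,8)
    = 1 + 8 + 4 + 2
    = 15.

15


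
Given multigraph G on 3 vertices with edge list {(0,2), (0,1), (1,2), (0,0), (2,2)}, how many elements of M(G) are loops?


In a graphic matroid, a loop is a self-loop edge (u,u) with rank 0.
Examining all 5 edges for self-loops...
Self-loops found: (0,0), (2,2)
Number of loops = 2.

2


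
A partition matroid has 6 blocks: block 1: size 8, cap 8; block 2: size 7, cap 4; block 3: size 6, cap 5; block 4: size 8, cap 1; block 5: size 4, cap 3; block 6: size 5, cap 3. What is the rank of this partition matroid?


Rank of a partition matroid = sum of min(|Si|, ci) for each block.
= min(8,8) + min(7,4) + min(6,5) + min(8,1) + min(4,3) + min(5,3)
= 8 + 4 + 5 + 1 + 3 + 3
= 24.

24


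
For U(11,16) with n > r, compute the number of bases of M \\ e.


Deleting e from U(11,16) gives U(11,15) since n > r.
Bases of U(11,15) = C(15,11) = 15! / (11! * 4!) = 1365.

1365


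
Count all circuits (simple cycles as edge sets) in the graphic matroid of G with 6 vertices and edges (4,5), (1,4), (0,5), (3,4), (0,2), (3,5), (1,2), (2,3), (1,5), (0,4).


A circuit in a graphic matroid = edge set of a simple cycle.
G has 6 vertices and 10 edges.
Enumerating all minimal edge subsets forming cycles...
Total circuits found: 24.

24


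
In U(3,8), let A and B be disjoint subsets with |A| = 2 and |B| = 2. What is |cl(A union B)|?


|A union B| = 2 + 2 = 4 (disjoint).
In U(3,8), cl(S) = S if |S| < 3, else cl(S) = E.
Since 4 >= 3, cl(A union B) = E.
|cl(A union B)| = 8.

8


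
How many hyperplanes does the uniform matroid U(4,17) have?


Hyperplanes of U(4,17) are flats of rank 3.
In a uniform matroid, these are exactly the (3)-element subsets.
Count = C(17,3) = (17 * 16 * 15) / (1 * 2 * 3) = 680.

680


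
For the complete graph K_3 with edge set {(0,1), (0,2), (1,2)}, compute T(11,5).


T(K_3; x,y) = x^2 + x + y.
T(11,5) = 121 + 11 + 5 = 137.

137


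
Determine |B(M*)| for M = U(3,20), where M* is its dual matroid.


The dual of U(r,n) is U(n-r, n) = U(17,20).
Bases of U(17,20) are all (17)-element subsets.
|B(M*)| = (20 choose 17) = 1140.

1140


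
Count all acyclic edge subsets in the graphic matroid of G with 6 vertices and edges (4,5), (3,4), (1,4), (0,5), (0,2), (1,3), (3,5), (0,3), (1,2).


An independent set in a graphic matroid is an acyclic edge subset.
G has 6 vertices and 9 edges.
Enumerate all 2^9 = 512 subsets, checking for acyclicity.
Total independent sets = 298.

298


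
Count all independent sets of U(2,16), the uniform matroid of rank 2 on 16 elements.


Independent sets of U(2,16) are all subsets of size <= 2.
Count = (16 choose 0) + (16 choose 1) + (16 choose 2)
     = 1 + 16 + 120
     = 137.

137


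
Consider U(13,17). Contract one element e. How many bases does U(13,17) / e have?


Contracting e from U(13,17) gives U(12,16).
Bases of U(12,16) = C(16,12) = 1820.

1820


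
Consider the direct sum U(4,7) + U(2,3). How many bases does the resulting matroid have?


Bases of a direct sum M1 + M2: |B| = |B(M1)| * |B(M2)|.
|B(U(4,7))| = C(7,4) = 35.
|B(U(2,3))| = C(3,2) = 3.
Total bases = 35 * 3 = 105.

105


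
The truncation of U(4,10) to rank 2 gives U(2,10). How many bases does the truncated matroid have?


Truncating U(4,10) to rank 2 gives U(2,10).
Bases of U(2,10) are all 2-element subsets of 10 elements.
Number of bases = C(10,2) = (10 * 9) / (1 * 2) = 45.

45


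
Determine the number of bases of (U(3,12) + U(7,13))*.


(M1+M2)* = M1* + M2*.
M1* = U(9,12), bases: C(12,9) = 220.
M2* = U(6,13), bases: C(13,6) = 1716.
|B(M*)| = 220 * 1716 = 377520.

377520


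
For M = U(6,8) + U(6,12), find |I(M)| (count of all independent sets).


For a direct sum, |I(M1+M2)| = |I(M1)| * |I(M2)|.
|I(U(6,8))| = sum C(8,k) for k=0..6 = 247.
|I(U(6,12))| = sum C(12,k) for k=0..6 = 2510.
Total = 247 * 2510 = 619970.

619970


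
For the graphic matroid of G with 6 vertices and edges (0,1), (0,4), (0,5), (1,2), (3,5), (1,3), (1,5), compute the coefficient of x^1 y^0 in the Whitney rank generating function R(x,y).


R(x,y) = sum over A in 2^E of x^(r(E)-r(A)) * y^(|A|-r(A)).
G has 6 vertices, 7 edges. r(E) = 5.
Enumerate all 2^7 = 128 subsets.
Count subsets with r(E)-r(A)=1 and |A|-r(A)=0: 26.

26


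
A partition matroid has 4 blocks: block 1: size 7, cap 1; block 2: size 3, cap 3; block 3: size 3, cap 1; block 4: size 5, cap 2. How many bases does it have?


A basis picks exactly ci elements from block i.
Number of bases = product of C(|Si|, ci).
= C(7,1) * C(3,3) * C(3,1) * C(5,2)
= 7 * 1 * 3 * 10
= 210.

210


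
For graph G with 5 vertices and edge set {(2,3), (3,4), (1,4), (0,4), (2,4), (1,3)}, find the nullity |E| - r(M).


Cycle rank (nullity) = |E| - r(M) = |E| - (|V| - c).
|E| = 6, |V| = 5, c = 1.
Nullity = 6 - (5 - 1) = 6 - 4 = 2.

2


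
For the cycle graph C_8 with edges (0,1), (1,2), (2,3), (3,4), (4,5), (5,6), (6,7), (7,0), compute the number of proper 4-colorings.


P(C_8, k) = (k-1)^8 + (-1)^8*(k-1).
P(4) = (3)^8 + 3
= 6561 + 3 = 6564.

6564


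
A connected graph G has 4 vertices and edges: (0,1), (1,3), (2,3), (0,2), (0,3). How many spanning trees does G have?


By Kirchhoff's matrix tree theorem, the number of spanning trees equals
the determinant of any cofactor of the Laplacian matrix L.
G has 4 vertices and 5 edges.
Computing the (3 x 3) cofactor determinant gives 8.

8


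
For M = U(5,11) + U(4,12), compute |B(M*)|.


(M1+M2)* = M1* + M2*.
M1* = U(6,11), bases: C(11,6) = 462.
M2* = U(8,12), bases: C(12,8) = 495.
|B(M*)| = 462 * 495 = 228690.

228690


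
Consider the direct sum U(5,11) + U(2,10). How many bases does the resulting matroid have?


Bases of a direct sum M1 + M2: |B| = |B(M1)| * |B(M2)|.
|B(U(5,11))| = C(11,5) = 462.
|B(U(2,10))| = C(10,2) = 45.
Total bases = 462 * 45 = 20790.

20790


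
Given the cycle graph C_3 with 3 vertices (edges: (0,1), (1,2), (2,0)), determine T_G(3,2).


T(C_3; x,y) = x + x^2 + ... + x^(2) + y.
T(3,2) = 3^1 + 3^2 + 2
= 3 + 9 + 2
= 14.

14


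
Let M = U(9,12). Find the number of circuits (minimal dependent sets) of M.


In U(9,12), circuits are the (10)-element subsets.
Any set of 10 elements is dependent, and removing any one element gives
an independent set of size 9, so it is a minimal dependent set.
Number of circuits = C(12,10) = 12! / (10! * 2!) = 66.

66


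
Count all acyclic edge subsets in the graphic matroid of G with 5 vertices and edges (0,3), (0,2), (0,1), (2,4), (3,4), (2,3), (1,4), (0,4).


An independent set in a graphic matroid is an acyclic edge subset.
G has 5 vertices and 8 edges.
Enumerate all 2^8 = 256 subsets, checking for acyclicity.
Total independent sets = 128.

128


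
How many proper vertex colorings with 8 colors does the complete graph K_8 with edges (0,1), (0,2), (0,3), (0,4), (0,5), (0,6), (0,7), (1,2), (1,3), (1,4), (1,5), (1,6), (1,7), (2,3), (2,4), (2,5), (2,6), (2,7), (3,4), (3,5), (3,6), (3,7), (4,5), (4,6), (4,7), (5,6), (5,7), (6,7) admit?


P(K_8, k) = k(k-1)(k-2)...(k-7).
P(8) = (8) * (7) * (6) * (5) * (4) * (3) * (2) * (1) = 40320.

40320


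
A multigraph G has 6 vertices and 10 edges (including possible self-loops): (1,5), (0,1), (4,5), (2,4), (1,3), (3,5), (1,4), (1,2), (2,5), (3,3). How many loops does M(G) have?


In a graphic matroid, a loop is a self-loop edge (u,u) with rank 0.
Examining all 10 edges for self-loops...
Self-loops found: (3,3)
Number of loops = 1.

1


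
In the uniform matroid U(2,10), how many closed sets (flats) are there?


Flats of U(2,10): every subset of size < 2 is a flat, plus E itself.
Count = (10 choose 0) + (10 choose 1) + 1
     = 1 + 10 + 1
     = 12.

12


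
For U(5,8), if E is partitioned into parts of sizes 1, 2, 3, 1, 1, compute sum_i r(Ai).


r(Ai) = min(|Ai|, 5) for each part.
Sum = min(1,5) + min(2,5) + min(3,5) + min(1,5) + min(1,5)
    = 1 + 2 + 3 + 1 + 1
    = 8.

8


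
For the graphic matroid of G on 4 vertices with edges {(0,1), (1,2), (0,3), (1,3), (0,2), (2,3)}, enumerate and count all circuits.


A circuit in a graphic matroid = edge set of a simple cycle.
G has 4 vertices and 6 edges.
Enumerating all minimal edge subsets forming cycles...
Total circuits found: 7.

7


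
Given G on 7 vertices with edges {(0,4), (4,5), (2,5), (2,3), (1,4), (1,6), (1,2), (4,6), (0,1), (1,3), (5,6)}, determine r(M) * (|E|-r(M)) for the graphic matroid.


r(M) = |V| - c = 7 - 1 = 6.
nullity = |E| - r(M) = 11 - 6 = 5.
Product = 6 * 5 = 30.

30


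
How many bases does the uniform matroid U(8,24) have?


Bases of U(8,24) are all 8-element subsets of the 24-element ground set.
Number of bases = C(24,8).
(24 choose 8) = 735471.

735471


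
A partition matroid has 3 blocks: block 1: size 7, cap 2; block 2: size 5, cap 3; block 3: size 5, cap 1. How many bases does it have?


A basis picks exactly ci elements from block i.
Number of bases = product of C(|Si|, ci).
= C(7,2) * C(5,3) * C(5,1)
= 21 * 10 * 5
= 1050.

1050


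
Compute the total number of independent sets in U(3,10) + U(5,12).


For a direct sum, |I(M1+M2)| = |I(M1)| * |I(M2)|.
|I(U(3,10))| = sum C(10,k) for k=0..3 = 176.
|I(U(5,12))| = sum C(12,k) for k=0..5 = 1586.
Total = 176 * 1586 = 279136.

279136


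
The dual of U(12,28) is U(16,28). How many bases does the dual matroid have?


The dual of U(r,n) is U(n-r, n) = U(16,28).
Bases of U(16,28) are all (16)-element subsets.
|B(M*)| = C(28,16) = 28! / (16! * 12!) = 30421755.

30421755


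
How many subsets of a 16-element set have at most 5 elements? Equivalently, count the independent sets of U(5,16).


Independent sets of U(5,16) are all subsets of size <= 5.
Count = C(16,0) + C(16,1) + C(16,2) + C(16,3) + C(16,4) + C(16,5)
     = 1 + 16 + 120 + 560 + 1820 + 4368
     = 6885.

6885


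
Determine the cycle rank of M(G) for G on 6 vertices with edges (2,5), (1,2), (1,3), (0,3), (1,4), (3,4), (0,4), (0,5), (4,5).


Cycle rank (nullity) = |E| - r(M) = |E| - (|V| - c).
|E| = 9, |V| = 6, c = 1.
Nullity = 9 - (6 - 1) = 9 - 5 = 4.

4


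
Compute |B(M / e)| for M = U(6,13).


Contracting e from U(6,13) gives U(5,12).
Bases of U(5,12) = (12 choose 5) = 792.

792


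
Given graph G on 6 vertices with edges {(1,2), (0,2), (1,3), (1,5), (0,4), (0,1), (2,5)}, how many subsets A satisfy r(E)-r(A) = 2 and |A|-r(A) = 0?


R(x,y) = sum over A in 2^E of x^(r(E)-r(A)) * y^(|A|-r(A)).
G has 6 vertices, 7 edges. r(E) = 5.
Enumerate all 2^7 = 128 subsets.
Count subsets with r(E)-r(A)=2 and |A|-r(A)=0: 33.

33


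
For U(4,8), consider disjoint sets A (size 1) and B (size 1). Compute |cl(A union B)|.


|A union B| = 1 + 1 = 2 (disjoint).
In U(4,8), cl(S) = S if |S| < 4, else cl(S) = E.
Since 2 < 4, cl(A union B) = A union B.
|cl(A union B)| = 2.

2
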